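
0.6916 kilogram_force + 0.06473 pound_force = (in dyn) 7.07e+05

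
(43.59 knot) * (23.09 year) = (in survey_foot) 5.357e+10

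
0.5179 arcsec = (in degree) 0.0001439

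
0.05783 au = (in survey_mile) 5.376e+06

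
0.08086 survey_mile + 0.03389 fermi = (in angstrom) 1.301e+12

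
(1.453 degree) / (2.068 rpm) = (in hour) 3.253e-05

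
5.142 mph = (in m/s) 2.299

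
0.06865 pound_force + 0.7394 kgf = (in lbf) 1.699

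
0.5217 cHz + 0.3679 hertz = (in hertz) 0.3731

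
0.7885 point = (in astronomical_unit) 1.859e-15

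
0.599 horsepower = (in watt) 446.7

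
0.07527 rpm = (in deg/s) 0.4516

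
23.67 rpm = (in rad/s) 2.479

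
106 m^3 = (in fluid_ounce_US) 3.584e+06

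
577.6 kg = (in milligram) 5.776e+08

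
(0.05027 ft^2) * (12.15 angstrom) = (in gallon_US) 1.499e-09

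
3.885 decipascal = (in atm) 3.834e-06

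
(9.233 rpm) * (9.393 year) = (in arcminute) 9.846e+11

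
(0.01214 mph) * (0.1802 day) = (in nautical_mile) 0.04562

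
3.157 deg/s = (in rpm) 0.5262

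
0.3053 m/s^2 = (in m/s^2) 0.3053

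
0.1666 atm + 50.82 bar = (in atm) 50.32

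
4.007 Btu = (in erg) 4.228e+10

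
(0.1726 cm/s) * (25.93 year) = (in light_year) 1.492e-10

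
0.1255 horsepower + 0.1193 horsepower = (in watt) 182.5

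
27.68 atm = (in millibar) 2.805e+04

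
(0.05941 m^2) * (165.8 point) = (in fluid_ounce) 117.5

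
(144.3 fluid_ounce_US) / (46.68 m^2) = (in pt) 0.2591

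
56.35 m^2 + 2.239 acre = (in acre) 2.253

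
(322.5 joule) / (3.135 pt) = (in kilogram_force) 2.974e+04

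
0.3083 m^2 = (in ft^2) 3.319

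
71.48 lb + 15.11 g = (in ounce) 1144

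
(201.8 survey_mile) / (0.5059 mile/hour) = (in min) 2.393e+04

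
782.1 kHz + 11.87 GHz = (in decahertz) 1.187e+09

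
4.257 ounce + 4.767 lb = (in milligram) 2.283e+06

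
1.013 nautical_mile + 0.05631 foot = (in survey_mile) 1.166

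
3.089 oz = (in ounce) 3.089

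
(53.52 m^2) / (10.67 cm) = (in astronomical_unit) 3.353e-09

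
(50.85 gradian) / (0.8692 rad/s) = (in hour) 0.0002553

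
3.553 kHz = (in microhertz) 3.553e+09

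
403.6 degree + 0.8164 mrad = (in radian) 7.045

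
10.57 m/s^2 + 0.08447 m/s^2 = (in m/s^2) 10.65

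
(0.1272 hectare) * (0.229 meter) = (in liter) 2.913e+05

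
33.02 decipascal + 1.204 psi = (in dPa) 8.305e+04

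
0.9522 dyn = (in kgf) 9.71e-07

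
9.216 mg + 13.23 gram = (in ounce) 0.467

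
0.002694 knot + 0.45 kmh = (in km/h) 0.455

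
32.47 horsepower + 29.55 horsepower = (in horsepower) 62.02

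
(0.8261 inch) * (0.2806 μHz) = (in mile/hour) 1.317e-08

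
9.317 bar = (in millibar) 9317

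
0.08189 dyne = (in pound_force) 1.841e-07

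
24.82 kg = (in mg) 2.482e+07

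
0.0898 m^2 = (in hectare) 8.98e-06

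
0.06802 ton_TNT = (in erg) 2.846e+15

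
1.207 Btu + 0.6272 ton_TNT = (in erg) 2.624e+16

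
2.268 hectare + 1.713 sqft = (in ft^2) 2.441e+05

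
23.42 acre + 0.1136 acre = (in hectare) 9.524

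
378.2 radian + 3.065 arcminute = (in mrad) 3.782e+05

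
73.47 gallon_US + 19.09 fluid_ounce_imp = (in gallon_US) 73.61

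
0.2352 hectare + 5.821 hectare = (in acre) 14.97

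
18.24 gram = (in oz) 0.6434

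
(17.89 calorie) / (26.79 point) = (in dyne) 7.92e+08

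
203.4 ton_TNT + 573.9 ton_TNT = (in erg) 3.252e+19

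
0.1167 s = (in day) 1.351e-06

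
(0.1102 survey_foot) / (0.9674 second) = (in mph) 0.07767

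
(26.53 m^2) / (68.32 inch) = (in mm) 1.529e+04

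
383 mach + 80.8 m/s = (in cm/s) 1.305e+07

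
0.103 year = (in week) 5.371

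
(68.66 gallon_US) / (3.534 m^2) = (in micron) 7.354e+04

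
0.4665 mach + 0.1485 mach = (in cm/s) 2.094e+04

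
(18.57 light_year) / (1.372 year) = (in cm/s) 4.06e+11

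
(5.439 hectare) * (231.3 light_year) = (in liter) 1.19e+26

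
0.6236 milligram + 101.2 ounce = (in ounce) 101.2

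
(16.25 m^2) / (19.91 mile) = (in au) 3.39e-15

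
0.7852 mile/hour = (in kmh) 1.264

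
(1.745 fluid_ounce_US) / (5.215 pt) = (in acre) 6.931e-06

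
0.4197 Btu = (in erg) 4.428e+09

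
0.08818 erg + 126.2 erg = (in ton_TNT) 3.018e-15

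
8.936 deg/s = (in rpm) 1.489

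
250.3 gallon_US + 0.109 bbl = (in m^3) 0.9648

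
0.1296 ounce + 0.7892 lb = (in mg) 3.616e+05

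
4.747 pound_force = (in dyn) 2.112e+06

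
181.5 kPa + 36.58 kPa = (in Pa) 2.181e+05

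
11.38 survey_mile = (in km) 18.31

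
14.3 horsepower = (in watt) 1.066e+04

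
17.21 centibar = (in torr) 129.1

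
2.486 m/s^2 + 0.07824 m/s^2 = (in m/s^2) 2.564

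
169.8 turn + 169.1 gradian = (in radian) 1070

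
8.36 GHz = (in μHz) 8.36e+15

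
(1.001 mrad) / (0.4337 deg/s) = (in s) 0.1322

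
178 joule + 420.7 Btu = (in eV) 2.771e+24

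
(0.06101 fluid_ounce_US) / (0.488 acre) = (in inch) 3.597e-08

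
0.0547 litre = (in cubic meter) 5.47e-05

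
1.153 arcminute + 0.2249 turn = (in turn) 0.225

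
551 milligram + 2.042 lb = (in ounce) 32.69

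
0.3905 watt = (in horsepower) 0.0005237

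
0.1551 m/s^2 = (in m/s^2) 0.1551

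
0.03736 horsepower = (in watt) 27.86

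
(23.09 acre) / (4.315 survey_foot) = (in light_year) 7.51e-12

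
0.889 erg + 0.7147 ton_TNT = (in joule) 2.99e+09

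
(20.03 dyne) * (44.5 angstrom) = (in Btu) 8.448e-16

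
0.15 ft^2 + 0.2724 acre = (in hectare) 0.1102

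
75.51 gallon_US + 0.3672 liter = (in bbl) 1.8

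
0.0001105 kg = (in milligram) 110.5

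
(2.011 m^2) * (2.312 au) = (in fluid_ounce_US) 2.352e+16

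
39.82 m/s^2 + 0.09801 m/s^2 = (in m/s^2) 39.92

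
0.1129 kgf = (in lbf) 0.2489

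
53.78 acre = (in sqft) 2.343e+06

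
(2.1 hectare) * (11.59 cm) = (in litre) 2.434e+06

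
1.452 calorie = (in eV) 3.792e+19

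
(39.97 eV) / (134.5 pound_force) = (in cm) 1.07e-18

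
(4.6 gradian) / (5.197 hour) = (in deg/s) 0.0002213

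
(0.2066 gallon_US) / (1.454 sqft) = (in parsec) 1.876e-19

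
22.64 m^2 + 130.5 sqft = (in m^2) 34.76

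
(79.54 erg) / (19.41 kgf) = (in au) 2.793e-19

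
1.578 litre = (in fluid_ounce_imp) 55.54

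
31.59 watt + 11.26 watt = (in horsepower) 0.05746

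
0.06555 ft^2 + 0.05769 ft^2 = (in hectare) 1.145e-06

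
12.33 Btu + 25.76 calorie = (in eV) 8.187e+22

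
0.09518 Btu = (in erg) 1.004e+09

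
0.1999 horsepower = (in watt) 149.1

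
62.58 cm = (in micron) 6.258e+05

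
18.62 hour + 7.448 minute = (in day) 0.781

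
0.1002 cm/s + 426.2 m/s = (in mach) 1.252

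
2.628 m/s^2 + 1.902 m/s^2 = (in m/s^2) 4.53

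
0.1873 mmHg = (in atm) 0.0002464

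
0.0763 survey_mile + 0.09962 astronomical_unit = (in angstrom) 1.49e+20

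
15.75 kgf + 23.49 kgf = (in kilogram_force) 39.24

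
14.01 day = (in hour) 336.2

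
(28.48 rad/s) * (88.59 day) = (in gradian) 1.388e+10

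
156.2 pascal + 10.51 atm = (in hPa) 1.065e+04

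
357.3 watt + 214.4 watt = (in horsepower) 0.7667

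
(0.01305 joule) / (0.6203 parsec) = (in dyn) 6.818e-14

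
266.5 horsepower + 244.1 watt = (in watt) 1.99e+05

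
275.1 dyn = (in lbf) 0.0006184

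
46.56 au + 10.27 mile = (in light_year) 0.0007362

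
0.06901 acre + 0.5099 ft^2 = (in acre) 0.06902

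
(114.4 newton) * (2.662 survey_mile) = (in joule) 4.901e+05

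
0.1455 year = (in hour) 1275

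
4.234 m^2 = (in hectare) 0.0004234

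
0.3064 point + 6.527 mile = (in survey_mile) 6.527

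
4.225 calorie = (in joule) 17.68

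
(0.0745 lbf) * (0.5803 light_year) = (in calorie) 4.348e+14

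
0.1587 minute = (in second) 9.522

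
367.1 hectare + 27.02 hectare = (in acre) 973.9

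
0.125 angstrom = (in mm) 1.25e-08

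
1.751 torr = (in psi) 0.03386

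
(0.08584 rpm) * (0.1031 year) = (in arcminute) 1.005e+08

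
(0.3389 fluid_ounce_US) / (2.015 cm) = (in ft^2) 0.005354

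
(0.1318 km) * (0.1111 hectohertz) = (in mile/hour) 3276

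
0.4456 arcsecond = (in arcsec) 0.4456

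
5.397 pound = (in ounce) 86.35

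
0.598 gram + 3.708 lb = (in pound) 3.709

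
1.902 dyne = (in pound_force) 4.276e-06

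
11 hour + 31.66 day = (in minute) 4.625e+04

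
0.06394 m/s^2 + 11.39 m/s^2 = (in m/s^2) 11.45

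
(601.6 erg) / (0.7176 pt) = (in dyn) 2.376e+04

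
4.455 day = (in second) 3.849e+05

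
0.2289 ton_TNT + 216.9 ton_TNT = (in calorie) 2.171e+11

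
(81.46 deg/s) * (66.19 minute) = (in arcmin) 1.941e+07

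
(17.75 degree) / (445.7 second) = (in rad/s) 0.0006951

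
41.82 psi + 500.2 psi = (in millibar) 3.737e+04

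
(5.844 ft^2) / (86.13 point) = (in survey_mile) 0.0111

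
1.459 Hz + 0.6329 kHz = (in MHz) 0.0006344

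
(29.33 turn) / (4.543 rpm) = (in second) 387.4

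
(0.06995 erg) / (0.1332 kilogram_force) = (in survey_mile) 3.327e-12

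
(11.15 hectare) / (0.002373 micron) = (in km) 4.699e+10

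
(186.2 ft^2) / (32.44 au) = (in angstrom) 0.03565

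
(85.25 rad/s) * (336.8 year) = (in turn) 1.441e+11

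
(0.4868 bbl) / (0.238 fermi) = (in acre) 8.036e+10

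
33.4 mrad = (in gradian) 2.126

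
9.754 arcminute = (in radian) 0.002837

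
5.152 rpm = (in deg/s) 30.91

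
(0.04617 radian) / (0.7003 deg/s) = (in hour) 0.001049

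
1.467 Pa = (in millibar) 0.01467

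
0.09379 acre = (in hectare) 0.03796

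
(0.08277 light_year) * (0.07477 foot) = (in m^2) 1.785e+13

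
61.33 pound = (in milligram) 2.782e+07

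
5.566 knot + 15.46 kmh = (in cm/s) 715.8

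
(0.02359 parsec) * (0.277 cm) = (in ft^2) 2.17e+13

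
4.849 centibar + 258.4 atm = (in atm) 258.4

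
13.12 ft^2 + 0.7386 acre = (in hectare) 0.299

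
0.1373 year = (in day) 50.11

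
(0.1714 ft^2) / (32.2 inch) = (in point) 55.19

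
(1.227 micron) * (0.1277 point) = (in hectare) 5.528e-15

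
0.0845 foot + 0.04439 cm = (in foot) 0.08596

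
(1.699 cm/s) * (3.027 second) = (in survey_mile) 3.196e-05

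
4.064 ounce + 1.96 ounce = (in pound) 0.3765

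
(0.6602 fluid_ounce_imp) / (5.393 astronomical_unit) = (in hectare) 2.325e-21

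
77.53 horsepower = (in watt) 5.781e+04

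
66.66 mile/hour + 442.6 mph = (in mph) 509.3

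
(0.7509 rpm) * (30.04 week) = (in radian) 1.429e+06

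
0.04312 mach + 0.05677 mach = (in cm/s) 3401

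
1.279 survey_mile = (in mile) 1.279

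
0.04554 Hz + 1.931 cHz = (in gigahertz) 6.485e-11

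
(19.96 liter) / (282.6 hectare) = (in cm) 7.063e-07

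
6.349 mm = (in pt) 18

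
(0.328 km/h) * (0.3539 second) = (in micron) 3.224e+04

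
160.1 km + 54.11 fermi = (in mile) 99.48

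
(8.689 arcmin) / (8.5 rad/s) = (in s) 0.0002974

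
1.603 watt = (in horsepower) 0.00215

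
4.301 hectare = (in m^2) 4.301e+04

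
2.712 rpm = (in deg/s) 16.27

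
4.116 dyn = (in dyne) 4.116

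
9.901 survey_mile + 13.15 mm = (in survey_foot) 5.228e+04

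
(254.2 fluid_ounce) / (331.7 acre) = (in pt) 1.588e-05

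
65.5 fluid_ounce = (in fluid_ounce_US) 65.5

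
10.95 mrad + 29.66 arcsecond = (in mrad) 11.09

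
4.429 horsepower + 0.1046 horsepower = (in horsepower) 4.534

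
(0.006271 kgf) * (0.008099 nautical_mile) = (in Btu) 0.0008743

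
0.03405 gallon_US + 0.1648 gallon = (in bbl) 0.004735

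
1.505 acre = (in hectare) 0.6091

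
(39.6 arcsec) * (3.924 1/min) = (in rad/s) 1.256e-05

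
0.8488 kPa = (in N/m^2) 848.8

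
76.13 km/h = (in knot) 41.11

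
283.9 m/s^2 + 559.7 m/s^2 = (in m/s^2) 843.6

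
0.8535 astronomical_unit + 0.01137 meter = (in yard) 1.396e+11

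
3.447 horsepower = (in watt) 2570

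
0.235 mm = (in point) 0.6661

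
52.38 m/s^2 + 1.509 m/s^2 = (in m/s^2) 53.89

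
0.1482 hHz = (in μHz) 1.482e+07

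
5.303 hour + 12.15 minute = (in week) 0.03277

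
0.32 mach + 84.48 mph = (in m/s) 146.7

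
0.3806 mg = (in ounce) 1.343e-05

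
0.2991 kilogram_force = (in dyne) 2.933e+05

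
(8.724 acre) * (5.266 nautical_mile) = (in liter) 3.443e+11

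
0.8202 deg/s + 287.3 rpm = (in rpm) 287.4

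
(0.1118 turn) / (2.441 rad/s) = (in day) 3.331e-06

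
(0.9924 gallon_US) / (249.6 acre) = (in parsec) 1.205e-25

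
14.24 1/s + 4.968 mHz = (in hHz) 0.1424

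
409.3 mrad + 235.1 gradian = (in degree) 235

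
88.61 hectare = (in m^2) 8.861e+05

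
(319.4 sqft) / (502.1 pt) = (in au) 1.12e-09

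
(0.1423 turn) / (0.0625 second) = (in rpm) 136.6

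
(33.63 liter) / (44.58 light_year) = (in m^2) 7.974e-20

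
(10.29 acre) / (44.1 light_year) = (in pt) 2.829e-10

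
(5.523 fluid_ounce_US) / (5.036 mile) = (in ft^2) 2.169e-07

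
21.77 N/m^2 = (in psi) 0.003157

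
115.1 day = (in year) 0.3153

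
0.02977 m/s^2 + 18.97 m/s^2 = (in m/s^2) 19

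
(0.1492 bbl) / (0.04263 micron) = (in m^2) 5.564e+05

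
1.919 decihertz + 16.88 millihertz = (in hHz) 0.002088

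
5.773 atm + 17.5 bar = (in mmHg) 1.751e+04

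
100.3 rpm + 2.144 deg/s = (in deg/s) 603.9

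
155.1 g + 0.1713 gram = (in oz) 5.477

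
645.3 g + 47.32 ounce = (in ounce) 70.08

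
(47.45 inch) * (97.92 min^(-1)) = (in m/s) 1.967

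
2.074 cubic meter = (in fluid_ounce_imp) 7.299e+04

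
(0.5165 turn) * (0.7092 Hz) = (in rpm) 21.98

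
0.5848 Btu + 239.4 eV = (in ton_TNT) 1.475e-07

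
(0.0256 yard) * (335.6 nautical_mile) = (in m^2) 1.455e+04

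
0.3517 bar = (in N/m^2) 3.517e+04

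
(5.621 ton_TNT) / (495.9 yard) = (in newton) 5.187e+07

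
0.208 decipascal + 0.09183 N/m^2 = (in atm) 1.112e-06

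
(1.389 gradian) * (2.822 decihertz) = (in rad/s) 0.006157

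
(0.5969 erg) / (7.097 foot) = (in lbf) 6.203e-09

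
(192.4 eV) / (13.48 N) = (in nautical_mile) 1.235e-21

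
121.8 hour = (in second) 4.385e+05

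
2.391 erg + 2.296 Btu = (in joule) 2422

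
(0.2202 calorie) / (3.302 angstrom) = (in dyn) 2.79e+14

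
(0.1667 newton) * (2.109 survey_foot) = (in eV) 6.688e+17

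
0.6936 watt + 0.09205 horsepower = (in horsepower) 0.09298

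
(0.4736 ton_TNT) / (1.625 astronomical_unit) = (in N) 0.008151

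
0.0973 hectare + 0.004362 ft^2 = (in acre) 0.2404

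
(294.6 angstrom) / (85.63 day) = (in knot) 7.74e-15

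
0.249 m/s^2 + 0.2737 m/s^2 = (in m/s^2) 0.5227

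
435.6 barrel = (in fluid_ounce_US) 2.342e+06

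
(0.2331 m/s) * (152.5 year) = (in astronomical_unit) 0.007494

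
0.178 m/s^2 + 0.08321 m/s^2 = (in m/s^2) 0.2612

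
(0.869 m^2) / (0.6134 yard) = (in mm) 1549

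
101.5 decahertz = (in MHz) 0.001015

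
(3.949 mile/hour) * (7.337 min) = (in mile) 0.4829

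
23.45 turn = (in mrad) 1.473e+05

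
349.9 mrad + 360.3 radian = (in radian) 360.6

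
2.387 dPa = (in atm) 2.356e-06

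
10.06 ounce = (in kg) 0.2852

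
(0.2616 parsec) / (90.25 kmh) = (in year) 1.021e+07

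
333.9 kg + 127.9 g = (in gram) 3.34e+05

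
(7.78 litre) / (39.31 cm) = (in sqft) 0.213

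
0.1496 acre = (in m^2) 605.4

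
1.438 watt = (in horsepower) 0.001928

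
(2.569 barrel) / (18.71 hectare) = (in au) 1.459e-17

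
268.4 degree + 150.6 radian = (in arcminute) 5.338e+05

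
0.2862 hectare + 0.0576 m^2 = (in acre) 0.7072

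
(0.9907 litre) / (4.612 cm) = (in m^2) 0.02148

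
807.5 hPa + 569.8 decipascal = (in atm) 0.7975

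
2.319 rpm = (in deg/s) 13.91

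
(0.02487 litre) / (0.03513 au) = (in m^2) 4.732e-15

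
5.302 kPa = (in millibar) 53.02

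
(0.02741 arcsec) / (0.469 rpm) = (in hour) 7.516e-10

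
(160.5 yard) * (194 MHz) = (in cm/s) 2.847e+12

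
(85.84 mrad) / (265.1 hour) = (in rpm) 8.589e-07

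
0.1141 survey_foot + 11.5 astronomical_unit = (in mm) 1.72e+15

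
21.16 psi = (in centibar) 145.9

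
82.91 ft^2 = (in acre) 0.001903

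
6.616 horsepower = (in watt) 4934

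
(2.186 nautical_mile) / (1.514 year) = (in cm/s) 0.008479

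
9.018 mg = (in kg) 9.018e-06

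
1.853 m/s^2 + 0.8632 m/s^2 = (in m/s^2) 2.716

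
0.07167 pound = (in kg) 0.03251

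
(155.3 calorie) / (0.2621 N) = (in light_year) 2.62e-13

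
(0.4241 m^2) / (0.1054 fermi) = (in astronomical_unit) 2.69e+04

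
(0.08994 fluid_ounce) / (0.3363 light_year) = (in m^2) 8.36e-22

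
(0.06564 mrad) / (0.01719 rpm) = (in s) 0.03646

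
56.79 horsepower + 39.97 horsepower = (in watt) 7.215e+04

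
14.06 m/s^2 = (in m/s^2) 14.06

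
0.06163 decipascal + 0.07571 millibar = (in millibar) 0.07577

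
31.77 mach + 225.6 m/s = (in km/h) 3.976e+04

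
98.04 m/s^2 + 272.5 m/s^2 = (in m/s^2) 370.5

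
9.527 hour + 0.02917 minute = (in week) 0.05671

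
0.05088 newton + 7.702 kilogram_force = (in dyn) 7.558e+06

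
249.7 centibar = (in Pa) 2.497e+05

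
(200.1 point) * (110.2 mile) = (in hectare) 1.252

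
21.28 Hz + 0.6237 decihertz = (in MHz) 2.134e-05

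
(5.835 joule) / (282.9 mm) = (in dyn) 2.063e+06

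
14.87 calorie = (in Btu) 0.05897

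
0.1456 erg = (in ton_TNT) 3.48e-18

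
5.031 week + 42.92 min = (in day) 35.25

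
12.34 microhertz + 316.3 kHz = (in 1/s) 3.163e+05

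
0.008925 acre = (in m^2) 36.12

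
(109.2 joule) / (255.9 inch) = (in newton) 16.8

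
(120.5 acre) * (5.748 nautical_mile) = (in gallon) 1.371e+12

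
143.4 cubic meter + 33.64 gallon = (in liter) 1.435e+05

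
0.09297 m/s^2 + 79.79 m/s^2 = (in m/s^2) 79.88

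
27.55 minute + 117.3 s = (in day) 0.02049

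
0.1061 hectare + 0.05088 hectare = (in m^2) 1570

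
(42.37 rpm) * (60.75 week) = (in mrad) 1.63e+11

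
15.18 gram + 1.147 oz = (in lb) 0.1052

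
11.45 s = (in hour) 0.003181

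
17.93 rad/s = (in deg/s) 1027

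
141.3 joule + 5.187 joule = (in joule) 146.5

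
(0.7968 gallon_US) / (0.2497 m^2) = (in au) 8.075e-14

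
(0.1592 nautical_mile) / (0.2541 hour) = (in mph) 0.721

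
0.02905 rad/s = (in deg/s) 1.664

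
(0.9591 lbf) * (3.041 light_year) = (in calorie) 2.934e+16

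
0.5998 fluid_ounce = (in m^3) 1.774e-05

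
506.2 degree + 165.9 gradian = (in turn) 1.821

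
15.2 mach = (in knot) 1.006e+04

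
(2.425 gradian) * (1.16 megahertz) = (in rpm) 4.22e+05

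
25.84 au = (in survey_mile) 2.402e+09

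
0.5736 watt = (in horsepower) 0.0007692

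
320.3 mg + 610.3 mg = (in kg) 0.0009306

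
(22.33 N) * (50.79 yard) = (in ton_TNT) 2.479e-07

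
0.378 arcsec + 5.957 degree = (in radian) 0.104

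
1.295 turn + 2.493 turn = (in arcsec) 4.909e+06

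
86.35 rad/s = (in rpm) 824.6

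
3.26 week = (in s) 1.972e+06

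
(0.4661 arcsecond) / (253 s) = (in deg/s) 5.117e-07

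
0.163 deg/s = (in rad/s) 0.002845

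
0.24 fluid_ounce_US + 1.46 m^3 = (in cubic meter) 1.46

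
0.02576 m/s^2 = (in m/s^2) 0.02576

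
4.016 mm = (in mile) 2.495e-06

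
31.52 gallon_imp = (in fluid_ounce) 4845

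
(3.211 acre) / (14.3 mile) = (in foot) 1.853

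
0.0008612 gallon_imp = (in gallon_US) 0.001034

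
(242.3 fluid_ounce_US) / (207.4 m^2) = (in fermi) 3.455e+10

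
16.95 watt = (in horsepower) 0.02273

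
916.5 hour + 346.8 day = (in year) 1.055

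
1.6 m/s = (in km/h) 5.76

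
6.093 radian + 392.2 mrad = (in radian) 6.485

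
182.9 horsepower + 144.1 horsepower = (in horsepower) 327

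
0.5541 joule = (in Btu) 0.0005252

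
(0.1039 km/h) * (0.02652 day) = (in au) 4.421e-10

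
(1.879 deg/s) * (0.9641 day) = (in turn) 434.8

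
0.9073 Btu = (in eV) 5.975e+21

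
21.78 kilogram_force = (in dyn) 2.136e+07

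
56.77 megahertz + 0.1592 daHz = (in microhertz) 5.677e+13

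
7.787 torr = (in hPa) 10.38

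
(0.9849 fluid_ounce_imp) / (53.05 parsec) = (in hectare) 1.71e-27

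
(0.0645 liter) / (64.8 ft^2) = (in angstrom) 1.071e+05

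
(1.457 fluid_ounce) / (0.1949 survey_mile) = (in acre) 3.395e-11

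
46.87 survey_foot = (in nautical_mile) 0.007714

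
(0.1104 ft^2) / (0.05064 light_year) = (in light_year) 2.263e-33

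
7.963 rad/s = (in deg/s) 456.2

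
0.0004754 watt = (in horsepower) 6.375e-07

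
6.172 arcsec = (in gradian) 0.001905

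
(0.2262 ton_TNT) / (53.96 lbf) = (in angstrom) 3.943e+16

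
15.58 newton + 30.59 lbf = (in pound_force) 34.09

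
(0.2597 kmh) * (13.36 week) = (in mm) 5.829e+08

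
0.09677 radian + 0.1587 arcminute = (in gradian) 6.164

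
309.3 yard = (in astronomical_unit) 1.891e-09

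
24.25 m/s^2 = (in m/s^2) 24.25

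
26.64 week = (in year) 0.5109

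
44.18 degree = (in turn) 0.1227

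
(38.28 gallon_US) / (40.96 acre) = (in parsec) 2.833e-23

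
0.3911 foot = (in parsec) 3.863e-18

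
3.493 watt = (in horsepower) 0.004684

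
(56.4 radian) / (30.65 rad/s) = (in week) 3.043e-06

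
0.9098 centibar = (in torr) 6.824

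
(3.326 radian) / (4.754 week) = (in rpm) 1.105e-05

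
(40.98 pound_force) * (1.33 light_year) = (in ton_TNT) 5.482e+08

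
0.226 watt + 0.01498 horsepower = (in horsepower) 0.01528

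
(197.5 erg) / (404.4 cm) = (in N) 4.884e-06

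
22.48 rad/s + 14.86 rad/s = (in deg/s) 2139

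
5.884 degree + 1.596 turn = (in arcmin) 3.483e+04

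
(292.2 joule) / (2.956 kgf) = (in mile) 0.006263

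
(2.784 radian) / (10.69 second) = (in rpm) 2.487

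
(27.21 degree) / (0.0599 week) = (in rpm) 0.0001252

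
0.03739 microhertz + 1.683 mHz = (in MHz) 1.683e-09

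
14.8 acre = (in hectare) 5.989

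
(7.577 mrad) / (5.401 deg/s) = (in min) 0.00134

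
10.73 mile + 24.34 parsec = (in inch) 2.957e+19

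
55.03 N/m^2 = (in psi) 0.007981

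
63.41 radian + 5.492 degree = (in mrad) 6.351e+04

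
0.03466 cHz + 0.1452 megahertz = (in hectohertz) 1452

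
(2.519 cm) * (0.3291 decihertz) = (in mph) 0.001854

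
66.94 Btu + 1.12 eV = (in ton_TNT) 1.688e-05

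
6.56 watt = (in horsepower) 0.008797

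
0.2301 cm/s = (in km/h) 0.008284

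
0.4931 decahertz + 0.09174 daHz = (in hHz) 0.05848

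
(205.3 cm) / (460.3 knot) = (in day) 1.003e-07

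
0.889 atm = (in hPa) 900.8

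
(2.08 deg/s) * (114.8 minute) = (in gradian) 1.592e+04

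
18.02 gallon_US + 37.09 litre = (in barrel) 0.6623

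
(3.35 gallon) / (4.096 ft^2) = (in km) 3.332e-05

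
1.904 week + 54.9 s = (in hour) 319.9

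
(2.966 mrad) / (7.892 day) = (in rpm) 4.154e-08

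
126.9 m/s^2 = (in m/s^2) 126.9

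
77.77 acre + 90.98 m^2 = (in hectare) 31.48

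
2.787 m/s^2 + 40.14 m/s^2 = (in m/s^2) 42.93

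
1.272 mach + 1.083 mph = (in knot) 842.9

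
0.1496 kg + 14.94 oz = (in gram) 573.1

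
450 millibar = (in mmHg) 337.5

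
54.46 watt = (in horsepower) 0.07303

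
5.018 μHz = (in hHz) 5.018e-08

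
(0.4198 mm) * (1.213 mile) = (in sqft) 8.821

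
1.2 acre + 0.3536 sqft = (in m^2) 4856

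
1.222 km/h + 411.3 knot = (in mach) 0.6224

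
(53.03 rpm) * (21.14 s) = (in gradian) 7474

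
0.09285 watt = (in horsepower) 0.0001245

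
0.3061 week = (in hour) 51.42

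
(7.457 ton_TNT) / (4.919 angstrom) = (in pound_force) 1.426e+19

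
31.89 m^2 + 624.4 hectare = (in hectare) 624.4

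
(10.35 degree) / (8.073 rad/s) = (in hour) 6.216e-06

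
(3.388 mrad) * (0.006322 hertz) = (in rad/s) 2.142e-05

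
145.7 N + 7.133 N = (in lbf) 34.36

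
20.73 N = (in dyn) 2.073e+06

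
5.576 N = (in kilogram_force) 0.5686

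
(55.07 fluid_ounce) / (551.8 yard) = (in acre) 7.976e-10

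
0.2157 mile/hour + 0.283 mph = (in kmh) 0.8026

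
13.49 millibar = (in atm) 0.01331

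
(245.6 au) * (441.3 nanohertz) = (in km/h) 5.837e+07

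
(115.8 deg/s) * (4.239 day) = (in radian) 7.402e+05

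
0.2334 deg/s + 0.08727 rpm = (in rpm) 0.1262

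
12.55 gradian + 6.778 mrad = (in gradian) 12.98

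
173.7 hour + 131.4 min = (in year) 0.02008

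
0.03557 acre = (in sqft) 1549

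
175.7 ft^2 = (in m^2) 16.32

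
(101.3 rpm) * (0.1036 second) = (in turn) 0.1749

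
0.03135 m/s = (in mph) 0.07013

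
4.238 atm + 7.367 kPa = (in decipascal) 4.368e+06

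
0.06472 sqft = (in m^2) 0.006013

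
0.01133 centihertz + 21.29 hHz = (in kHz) 2.129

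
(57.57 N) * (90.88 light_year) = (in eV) 3.089e+38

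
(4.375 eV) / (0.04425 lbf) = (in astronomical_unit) 2.38e-29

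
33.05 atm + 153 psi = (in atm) 43.46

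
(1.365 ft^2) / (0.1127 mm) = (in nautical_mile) 0.6076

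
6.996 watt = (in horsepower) 0.009382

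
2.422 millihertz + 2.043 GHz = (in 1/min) 1.226e+11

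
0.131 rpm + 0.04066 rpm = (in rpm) 0.1717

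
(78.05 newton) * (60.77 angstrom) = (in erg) 4.743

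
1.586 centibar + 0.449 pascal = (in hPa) 15.86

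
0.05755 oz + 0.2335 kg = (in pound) 0.5184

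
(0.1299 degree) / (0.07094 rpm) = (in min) 0.005086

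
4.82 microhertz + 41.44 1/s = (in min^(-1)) 2486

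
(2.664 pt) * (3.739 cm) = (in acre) 8.683e-09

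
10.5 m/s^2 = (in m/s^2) 10.5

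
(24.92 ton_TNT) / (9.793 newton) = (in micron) 1.065e+16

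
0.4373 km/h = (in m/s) 0.1215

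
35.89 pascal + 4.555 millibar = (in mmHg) 3.686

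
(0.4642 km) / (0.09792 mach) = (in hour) 0.003867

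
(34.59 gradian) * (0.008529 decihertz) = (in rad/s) 0.0004634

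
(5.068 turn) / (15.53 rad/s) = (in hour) 0.0005696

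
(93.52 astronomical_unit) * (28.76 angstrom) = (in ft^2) 4.331e+05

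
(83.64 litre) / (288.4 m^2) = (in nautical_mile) 1.566e-07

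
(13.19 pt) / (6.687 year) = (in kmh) 7.943e-11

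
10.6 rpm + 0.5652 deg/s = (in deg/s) 64.17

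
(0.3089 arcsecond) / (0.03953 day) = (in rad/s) 4.385e-10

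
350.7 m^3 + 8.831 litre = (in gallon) 9.265e+04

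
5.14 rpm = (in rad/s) 0.5383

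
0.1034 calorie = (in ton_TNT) 1.034e-10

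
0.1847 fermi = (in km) 1.847e-19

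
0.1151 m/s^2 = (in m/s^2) 0.1151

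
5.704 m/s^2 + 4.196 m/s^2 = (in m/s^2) 9.9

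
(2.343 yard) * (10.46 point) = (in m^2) 0.007906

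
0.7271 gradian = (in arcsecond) 2356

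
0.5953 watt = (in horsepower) 0.0007983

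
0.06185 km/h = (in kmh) 0.06185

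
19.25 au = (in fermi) 2.88e+27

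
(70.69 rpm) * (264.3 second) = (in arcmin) 6.726e+06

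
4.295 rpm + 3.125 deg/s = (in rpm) 4.816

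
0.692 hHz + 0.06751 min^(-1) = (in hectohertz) 0.692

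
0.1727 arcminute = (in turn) 7.995e-06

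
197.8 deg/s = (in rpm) 32.97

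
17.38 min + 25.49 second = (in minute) 17.8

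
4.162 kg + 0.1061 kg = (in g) 4268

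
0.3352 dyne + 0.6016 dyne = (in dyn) 0.9368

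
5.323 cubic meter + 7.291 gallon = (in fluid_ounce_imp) 1.883e+05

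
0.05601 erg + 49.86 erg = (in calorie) 1.193e-06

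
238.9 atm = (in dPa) 2.421e+08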